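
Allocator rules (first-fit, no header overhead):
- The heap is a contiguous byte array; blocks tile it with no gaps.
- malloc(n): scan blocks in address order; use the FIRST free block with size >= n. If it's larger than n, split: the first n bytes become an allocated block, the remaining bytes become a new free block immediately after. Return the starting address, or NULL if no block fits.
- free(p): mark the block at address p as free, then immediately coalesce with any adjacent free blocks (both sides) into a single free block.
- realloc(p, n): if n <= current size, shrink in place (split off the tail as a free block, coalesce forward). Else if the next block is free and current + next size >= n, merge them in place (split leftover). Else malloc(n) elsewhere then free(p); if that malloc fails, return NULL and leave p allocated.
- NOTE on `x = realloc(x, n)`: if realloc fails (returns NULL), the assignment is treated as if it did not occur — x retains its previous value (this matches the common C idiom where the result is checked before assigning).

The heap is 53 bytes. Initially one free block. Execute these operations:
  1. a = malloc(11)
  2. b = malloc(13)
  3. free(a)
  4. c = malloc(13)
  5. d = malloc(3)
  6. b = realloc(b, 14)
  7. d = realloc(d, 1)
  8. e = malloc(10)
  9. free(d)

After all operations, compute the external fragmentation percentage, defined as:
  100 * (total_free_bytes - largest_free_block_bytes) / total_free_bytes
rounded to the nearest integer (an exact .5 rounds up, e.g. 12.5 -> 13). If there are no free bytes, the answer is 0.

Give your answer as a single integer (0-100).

Answer: 19

Derivation:
Op 1: a = malloc(11) -> a = 0; heap: [0-10 ALLOC][11-52 FREE]
Op 2: b = malloc(13) -> b = 11; heap: [0-10 ALLOC][11-23 ALLOC][24-52 FREE]
Op 3: free(a) -> (freed a); heap: [0-10 FREE][11-23 ALLOC][24-52 FREE]
Op 4: c = malloc(13) -> c = 24; heap: [0-10 FREE][11-23 ALLOC][24-36 ALLOC][37-52 FREE]
Op 5: d = malloc(3) -> d = 0; heap: [0-2 ALLOC][3-10 FREE][11-23 ALLOC][24-36 ALLOC][37-52 FREE]
Op 6: b = realloc(b, 14) -> b = 37; heap: [0-2 ALLOC][3-23 FREE][24-36 ALLOC][37-50 ALLOC][51-52 FREE]
Op 7: d = realloc(d, 1) -> d = 0; heap: [0-0 ALLOC][1-23 FREE][24-36 ALLOC][37-50 ALLOC][51-52 FREE]
Op 8: e = malloc(10) -> e = 1; heap: [0-0 ALLOC][1-10 ALLOC][11-23 FREE][24-36 ALLOC][37-50 ALLOC][51-52 FREE]
Op 9: free(d) -> (freed d); heap: [0-0 FREE][1-10 ALLOC][11-23 FREE][24-36 ALLOC][37-50 ALLOC][51-52 FREE]
Free blocks: [1 13 2] total_free=16 largest=13 -> 100*(16-13)/16 = 300/16 = 18.75 -> rounds to 19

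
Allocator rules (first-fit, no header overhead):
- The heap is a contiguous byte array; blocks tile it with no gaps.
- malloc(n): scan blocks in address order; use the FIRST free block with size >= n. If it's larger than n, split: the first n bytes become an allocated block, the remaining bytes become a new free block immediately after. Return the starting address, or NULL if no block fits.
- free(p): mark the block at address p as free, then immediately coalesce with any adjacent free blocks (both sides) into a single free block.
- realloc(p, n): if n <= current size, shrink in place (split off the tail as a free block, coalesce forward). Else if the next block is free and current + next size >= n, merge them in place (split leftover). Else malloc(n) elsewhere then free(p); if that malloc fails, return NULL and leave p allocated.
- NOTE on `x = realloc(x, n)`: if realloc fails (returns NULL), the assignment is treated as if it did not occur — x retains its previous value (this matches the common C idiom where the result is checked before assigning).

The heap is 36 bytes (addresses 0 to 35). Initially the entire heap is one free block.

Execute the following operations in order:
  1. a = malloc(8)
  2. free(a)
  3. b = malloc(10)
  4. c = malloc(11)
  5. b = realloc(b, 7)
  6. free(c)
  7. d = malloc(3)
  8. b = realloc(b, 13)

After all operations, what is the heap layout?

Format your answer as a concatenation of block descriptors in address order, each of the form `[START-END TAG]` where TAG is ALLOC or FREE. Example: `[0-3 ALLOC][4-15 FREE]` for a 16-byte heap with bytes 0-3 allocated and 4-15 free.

Answer: [0-6 FREE][7-9 ALLOC][10-22 ALLOC][23-35 FREE]

Derivation:
Op 1: a = malloc(8) -> a = 0; heap: [0-7 ALLOC][8-35 FREE]
Op 2: free(a) -> (freed a); heap: [0-35 FREE]
Op 3: b = malloc(10) -> b = 0; heap: [0-9 ALLOC][10-35 FREE]
Op 4: c = malloc(11) -> c = 10; heap: [0-9 ALLOC][10-20 ALLOC][21-35 FREE]
Op 5: b = realloc(b, 7) -> b = 0; heap: [0-6 ALLOC][7-9 FREE][10-20 ALLOC][21-35 FREE]
Op 6: free(c) -> (freed c); heap: [0-6 ALLOC][7-35 FREE]
Op 7: d = malloc(3) -> d = 7; heap: [0-6 ALLOC][7-9 ALLOC][10-35 FREE]
Op 8: b = realloc(b, 13) -> b = 10; heap: [0-6 FREE][7-9 ALLOC][10-22 ALLOC][23-35 FREE]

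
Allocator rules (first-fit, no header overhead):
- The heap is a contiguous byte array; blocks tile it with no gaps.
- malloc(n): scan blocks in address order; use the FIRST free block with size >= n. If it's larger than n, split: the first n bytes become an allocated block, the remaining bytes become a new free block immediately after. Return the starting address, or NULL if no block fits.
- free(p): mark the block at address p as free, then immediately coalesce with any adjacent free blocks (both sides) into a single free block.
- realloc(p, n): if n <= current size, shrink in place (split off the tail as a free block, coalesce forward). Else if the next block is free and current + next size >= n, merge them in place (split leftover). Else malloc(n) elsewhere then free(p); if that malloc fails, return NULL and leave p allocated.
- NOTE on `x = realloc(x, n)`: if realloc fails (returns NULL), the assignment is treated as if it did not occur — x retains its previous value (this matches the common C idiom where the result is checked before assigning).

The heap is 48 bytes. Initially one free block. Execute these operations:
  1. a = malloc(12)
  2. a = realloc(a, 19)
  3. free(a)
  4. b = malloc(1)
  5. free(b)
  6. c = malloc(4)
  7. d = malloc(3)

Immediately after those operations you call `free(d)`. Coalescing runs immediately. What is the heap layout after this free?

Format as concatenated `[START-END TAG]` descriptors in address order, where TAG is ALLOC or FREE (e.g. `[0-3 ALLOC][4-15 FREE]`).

Op 1: a = malloc(12) -> a = 0; heap: [0-11 ALLOC][12-47 FREE]
Op 2: a = realloc(a, 19) -> a = 0; heap: [0-18 ALLOC][19-47 FREE]
Op 3: free(a) -> (freed a); heap: [0-47 FREE]
Op 4: b = malloc(1) -> b = 0; heap: [0-0 ALLOC][1-47 FREE]
Op 5: free(b) -> (freed b); heap: [0-47 FREE]
Op 6: c = malloc(4) -> c = 0; heap: [0-3 ALLOC][4-47 FREE]
Op 7: d = malloc(3) -> d = 4; heap: [0-3 ALLOC][4-6 ALLOC][7-47 FREE]
free(d): d = 4 -> block [4-6 ALLOC]; mark free, coalesce with adjacent free neighbors -> [0-3 ALLOC][4-47 FREE]

Answer: [0-3 ALLOC][4-47 FREE]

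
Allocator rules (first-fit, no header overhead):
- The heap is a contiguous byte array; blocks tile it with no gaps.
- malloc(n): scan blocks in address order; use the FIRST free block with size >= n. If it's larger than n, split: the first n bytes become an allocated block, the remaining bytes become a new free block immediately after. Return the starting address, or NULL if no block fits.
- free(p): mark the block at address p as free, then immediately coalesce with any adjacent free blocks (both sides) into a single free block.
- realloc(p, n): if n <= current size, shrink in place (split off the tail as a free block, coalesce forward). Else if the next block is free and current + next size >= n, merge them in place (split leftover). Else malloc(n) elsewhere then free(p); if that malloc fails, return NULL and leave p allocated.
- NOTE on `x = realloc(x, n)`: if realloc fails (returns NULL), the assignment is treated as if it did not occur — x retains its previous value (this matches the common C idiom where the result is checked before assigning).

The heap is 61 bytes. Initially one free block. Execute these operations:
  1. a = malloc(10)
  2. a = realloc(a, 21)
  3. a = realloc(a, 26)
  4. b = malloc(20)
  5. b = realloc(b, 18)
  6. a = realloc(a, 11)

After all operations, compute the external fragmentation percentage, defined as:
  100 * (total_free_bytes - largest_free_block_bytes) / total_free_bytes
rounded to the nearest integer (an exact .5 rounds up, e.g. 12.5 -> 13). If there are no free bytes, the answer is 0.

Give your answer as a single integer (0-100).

Answer: 47

Derivation:
Op 1: a = malloc(10) -> a = 0; heap: [0-9 ALLOC][10-60 FREE]
Op 2: a = realloc(a, 21) -> a = 0; heap: [0-20 ALLOC][21-60 FREE]
Op 3: a = realloc(a, 26) -> a = 0; heap: [0-25 ALLOC][26-60 FREE]
Op 4: b = malloc(20) -> b = 26; heap: [0-25 ALLOC][26-45 ALLOC][46-60 FREE]
Op 5: b = realloc(b, 18) -> b = 26; heap: [0-25 ALLOC][26-43 ALLOC][44-60 FREE]
Op 6: a = realloc(a, 11) -> a = 0; heap: [0-10 ALLOC][11-25 FREE][26-43 ALLOC][44-60 FREE]
Free blocks: [15 17] total_free=32 largest=17 -> 100*(32-17)/32 = 1500/32 = 46.875 -> rounds to 47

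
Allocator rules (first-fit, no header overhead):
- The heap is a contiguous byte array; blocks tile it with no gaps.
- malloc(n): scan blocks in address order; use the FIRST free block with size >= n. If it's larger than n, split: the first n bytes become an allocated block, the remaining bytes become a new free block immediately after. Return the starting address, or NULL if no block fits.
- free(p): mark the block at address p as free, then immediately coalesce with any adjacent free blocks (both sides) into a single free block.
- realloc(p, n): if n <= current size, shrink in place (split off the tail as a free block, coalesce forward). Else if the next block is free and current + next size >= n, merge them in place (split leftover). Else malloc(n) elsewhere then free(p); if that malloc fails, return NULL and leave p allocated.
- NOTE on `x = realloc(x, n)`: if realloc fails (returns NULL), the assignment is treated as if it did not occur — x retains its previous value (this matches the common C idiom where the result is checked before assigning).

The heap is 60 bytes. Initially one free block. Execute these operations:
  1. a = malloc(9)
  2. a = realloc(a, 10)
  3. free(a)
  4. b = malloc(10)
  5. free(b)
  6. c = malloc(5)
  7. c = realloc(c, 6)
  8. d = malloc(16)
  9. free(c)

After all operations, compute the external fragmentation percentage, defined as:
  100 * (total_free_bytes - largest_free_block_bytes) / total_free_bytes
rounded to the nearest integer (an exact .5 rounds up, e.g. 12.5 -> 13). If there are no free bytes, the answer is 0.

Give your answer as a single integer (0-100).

Op 1: a = malloc(9) -> a = 0; heap: [0-8 ALLOC][9-59 FREE]
Op 2: a = realloc(a, 10) -> a = 0; heap: [0-9 ALLOC][10-59 FREE]
Op 3: free(a) -> (freed a); heap: [0-59 FREE]
Op 4: b = malloc(10) -> b = 0; heap: [0-9 ALLOC][10-59 FREE]
Op 5: free(b) -> (freed b); heap: [0-59 FREE]
Op 6: c = malloc(5) -> c = 0; heap: [0-4 ALLOC][5-59 FREE]
Op 7: c = realloc(c, 6) -> c = 0; heap: [0-5 ALLOC][6-59 FREE]
Op 8: d = malloc(16) -> d = 6; heap: [0-5 ALLOC][6-21 ALLOC][22-59 FREE]
Op 9: free(c) -> (freed c); heap: [0-5 FREE][6-21 ALLOC][22-59 FREE]
Free blocks: [6 38] total_free=44 largest=38 -> 100*(44-38)/44 = 600/44 ≈ 13.636 -> rounds to 14

Answer: 14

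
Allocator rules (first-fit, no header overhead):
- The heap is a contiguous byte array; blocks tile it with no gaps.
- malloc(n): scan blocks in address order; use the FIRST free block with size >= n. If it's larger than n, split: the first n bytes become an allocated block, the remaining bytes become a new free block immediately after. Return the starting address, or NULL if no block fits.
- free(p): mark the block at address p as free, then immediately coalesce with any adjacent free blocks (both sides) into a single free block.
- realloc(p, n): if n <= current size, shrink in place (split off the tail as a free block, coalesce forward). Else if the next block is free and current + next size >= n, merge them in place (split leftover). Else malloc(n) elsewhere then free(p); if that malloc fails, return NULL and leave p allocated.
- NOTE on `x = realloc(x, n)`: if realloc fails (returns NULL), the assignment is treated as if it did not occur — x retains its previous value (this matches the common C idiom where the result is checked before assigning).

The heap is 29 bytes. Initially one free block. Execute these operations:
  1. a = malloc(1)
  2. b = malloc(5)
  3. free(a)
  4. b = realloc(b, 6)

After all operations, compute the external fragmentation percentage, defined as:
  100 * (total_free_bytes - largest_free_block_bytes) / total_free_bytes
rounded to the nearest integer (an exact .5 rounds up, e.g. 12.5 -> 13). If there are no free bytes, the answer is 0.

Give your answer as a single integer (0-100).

Answer: 4

Derivation:
Op 1: a = malloc(1) -> a = 0; heap: [0-0 ALLOC][1-28 FREE]
Op 2: b = malloc(5) -> b = 1; heap: [0-0 ALLOC][1-5 ALLOC][6-28 FREE]
Op 3: free(a) -> (freed a); heap: [0-0 FREE][1-5 ALLOC][6-28 FREE]
Op 4: b = realloc(b, 6) -> b = 1; heap: [0-0 FREE][1-6 ALLOC][7-28 FREE]
Free blocks: [1 22] total_free=23 largest=22 -> 100*(23-22)/23 = 100/23 ≈ 4.348 -> rounds to 4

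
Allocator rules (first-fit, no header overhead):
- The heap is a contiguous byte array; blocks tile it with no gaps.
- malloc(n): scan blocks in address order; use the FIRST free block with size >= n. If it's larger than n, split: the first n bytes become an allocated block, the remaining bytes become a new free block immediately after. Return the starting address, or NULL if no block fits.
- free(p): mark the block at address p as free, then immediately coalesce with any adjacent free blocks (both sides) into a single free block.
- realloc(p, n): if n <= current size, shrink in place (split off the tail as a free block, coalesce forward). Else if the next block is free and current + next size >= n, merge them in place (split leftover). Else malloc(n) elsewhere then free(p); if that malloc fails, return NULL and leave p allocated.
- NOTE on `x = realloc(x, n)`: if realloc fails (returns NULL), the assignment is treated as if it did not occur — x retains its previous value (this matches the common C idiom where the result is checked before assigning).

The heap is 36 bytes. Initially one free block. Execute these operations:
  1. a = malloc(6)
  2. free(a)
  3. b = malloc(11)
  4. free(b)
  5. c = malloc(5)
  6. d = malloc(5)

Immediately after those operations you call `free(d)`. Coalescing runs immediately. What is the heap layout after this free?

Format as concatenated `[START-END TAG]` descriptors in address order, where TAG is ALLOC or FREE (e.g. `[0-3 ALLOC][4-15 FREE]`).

Answer: [0-4 ALLOC][5-35 FREE]

Derivation:
Op 1: a = malloc(6) -> a = 0; heap: [0-5 ALLOC][6-35 FREE]
Op 2: free(a) -> (freed a); heap: [0-35 FREE]
Op 3: b = malloc(11) -> b = 0; heap: [0-10 ALLOC][11-35 FREE]
Op 4: free(b) -> (freed b); heap: [0-35 FREE]
Op 5: c = malloc(5) -> c = 0; heap: [0-4 ALLOC][5-35 FREE]
Op 6: d = malloc(5) -> d = 5; heap: [0-4 ALLOC][5-9 ALLOC][10-35 FREE]
free(d): d = 5 -> block [5-9 ALLOC]; mark free, coalesce with adjacent free neighbors -> [0-4 ALLOC][5-35 FREE]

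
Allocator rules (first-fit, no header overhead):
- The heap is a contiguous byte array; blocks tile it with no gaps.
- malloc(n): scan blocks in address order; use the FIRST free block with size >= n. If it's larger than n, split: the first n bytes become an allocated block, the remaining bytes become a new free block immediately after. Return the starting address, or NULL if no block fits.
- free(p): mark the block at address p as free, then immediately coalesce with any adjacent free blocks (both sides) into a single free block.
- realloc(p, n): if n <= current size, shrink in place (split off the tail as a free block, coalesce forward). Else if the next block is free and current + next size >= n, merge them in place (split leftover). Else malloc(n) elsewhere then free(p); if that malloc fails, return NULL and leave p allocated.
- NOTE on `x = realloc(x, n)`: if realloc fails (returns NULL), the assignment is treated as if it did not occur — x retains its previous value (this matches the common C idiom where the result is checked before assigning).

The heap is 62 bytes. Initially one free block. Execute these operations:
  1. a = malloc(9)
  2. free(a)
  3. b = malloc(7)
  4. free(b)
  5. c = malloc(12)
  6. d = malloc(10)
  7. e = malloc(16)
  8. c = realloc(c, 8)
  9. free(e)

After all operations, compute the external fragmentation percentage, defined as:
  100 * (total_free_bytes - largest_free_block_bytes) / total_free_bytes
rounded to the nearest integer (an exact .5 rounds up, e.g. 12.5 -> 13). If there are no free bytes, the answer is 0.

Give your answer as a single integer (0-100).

Op 1: a = malloc(9) -> a = 0; heap: [0-8 ALLOC][9-61 FREE]
Op 2: free(a) -> (freed a); heap: [0-61 FREE]
Op 3: b = malloc(7) -> b = 0; heap: [0-6 ALLOC][7-61 FREE]
Op 4: free(b) -> (freed b); heap: [0-61 FREE]
Op 5: c = malloc(12) -> c = 0; heap: [0-11 ALLOC][12-61 FREE]
Op 6: d = malloc(10) -> d = 12; heap: [0-11 ALLOC][12-21 ALLOC][22-61 FREE]
Op 7: e = malloc(16) -> e = 22; heap: [0-11 ALLOC][12-21 ALLOC][22-37 ALLOC][38-61 FREE]
Op 8: c = realloc(c, 8) -> c = 0; heap: [0-7 ALLOC][8-11 FREE][12-21 ALLOC][22-37 ALLOC][38-61 FREE]
Op 9: free(e) -> (freed e); heap: [0-7 ALLOC][8-11 FREE][12-21 ALLOC][22-61 FREE]
Free blocks: [4 40] total_free=44 largest=40 -> 100*(44-40)/44 = 400/44 ≈ 9.091 -> rounds to 9

Answer: 9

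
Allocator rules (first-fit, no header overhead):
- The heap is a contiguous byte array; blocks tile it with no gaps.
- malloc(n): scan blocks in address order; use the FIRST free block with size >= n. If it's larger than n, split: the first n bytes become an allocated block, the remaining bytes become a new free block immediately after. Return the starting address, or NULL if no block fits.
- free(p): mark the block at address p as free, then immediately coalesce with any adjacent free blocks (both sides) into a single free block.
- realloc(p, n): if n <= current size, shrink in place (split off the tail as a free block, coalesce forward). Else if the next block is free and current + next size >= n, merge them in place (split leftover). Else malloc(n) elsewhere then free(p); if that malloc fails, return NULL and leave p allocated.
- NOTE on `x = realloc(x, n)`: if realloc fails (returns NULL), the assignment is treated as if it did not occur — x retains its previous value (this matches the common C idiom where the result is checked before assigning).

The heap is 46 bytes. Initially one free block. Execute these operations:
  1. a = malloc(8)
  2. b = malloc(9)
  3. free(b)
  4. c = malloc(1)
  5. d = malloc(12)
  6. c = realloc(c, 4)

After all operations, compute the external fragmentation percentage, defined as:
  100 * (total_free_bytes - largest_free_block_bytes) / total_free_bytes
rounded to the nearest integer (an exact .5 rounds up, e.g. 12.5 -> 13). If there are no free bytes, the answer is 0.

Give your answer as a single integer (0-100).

Op 1: a = malloc(8) -> a = 0; heap: [0-7 ALLOC][8-45 FREE]
Op 2: b = malloc(9) -> b = 8; heap: [0-7 ALLOC][8-16 ALLOC][17-45 FREE]
Op 3: free(b) -> (freed b); heap: [0-7 ALLOC][8-45 FREE]
Op 4: c = malloc(1) -> c = 8; heap: [0-7 ALLOC][8-8 ALLOC][9-45 FREE]
Op 5: d = malloc(12) -> d = 9; heap: [0-7 ALLOC][8-8 ALLOC][9-20 ALLOC][21-45 FREE]
Op 6: c = realloc(c, 4) -> c = 21; heap: [0-7 ALLOC][8-8 FREE][9-20 ALLOC][21-24 ALLOC][25-45 FREE]
Free blocks: [1 21] total_free=22 largest=21 -> 100*(22-21)/22 = 100/22 ≈ 4.545 -> rounds to 5

Answer: 5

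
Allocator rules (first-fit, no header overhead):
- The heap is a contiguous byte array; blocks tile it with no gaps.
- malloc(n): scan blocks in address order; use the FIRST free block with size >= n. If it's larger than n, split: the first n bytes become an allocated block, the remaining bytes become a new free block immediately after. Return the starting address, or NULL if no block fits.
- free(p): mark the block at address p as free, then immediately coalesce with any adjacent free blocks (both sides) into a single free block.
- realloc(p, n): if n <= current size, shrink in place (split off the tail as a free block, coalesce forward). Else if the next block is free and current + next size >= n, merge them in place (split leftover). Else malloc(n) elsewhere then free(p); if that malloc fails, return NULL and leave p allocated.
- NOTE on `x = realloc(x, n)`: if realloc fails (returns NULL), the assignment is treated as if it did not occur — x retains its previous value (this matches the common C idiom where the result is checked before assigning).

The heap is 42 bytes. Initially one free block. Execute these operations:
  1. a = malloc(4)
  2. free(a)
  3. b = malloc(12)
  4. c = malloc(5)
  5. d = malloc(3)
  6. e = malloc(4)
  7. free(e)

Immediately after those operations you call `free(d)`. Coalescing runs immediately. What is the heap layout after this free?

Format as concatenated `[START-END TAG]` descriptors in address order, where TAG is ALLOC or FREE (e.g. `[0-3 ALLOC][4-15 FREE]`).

Answer: [0-11 ALLOC][12-16 ALLOC][17-41 FREE]

Derivation:
Op 1: a = malloc(4) -> a = 0; heap: [0-3 ALLOC][4-41 FREE]
Op 2: free(a) -> (freed a); heap: [0-41 FREE]
Op 3: b = malloc(12) -> b = 0; heap: [0-11 ALLOC][12-41 FREE]
Op 4: c = malloc(5) -> c = 12; heap: [0-11 ALLOC][12-16 ALLOC][17-41 FREE]
Op 5: d = malloc(3) -> d = 17; heap: [0-11 ALLOC][12-16 ALLOC][17-19 ALLOC][20-41 FREE]
Op 6: e = malloc(4) -> e = 20; heap: [0-11 ALLOC][12-16 ALLOC][17-19 ALLOC][20-23 ALLOC][24-41 FREE]
Op 7: free(e) -> (freed e); heap: [0-11 ALLOC][12-16 ALLOC][17-19 ALLOC][20-41 FREE]
free(d): d = 17 -> block [17-19 ALLOC]; mark free, coalesce with adjacent free neighbors -> [0-11 ALLOC][12-16 ALLOC][17-41 FREE]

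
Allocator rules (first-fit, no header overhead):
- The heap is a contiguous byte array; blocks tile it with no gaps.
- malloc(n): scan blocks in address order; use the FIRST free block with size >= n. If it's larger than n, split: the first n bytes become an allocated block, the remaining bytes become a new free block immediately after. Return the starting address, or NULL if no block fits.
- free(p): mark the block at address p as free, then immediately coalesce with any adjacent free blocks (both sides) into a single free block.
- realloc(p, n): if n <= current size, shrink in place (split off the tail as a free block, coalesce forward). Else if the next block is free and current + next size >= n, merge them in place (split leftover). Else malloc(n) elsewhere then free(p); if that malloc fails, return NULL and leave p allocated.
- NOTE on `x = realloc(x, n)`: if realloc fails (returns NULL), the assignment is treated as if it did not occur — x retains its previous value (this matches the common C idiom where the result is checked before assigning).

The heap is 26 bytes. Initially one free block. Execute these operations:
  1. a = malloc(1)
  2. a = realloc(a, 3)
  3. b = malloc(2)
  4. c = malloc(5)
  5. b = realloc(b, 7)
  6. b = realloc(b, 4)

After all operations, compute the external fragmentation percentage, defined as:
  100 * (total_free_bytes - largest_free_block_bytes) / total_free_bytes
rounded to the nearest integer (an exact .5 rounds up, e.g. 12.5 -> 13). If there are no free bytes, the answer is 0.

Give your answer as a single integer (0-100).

Answer: 14

Derivation:
Op 1: a = malloc(1) -> a = 0; heap: [0-0 ALLOC][1-25 FREE]
Op 2: a = realloc(a, 3) -> a = 0; heap: [0-2 ALLOC][3-25 FREE]
Op 3: b = malloc(2) -> b = 3; heap: [0-2 ALLOC][3-4 ALLOC][5-25 FREE]
Op 4: c = malloc(5) -> c = 5; heap: [0-2 ALLOC][3-4 ALLOC][5-9 ALLOC][10-25 FREE]
Op 5: b = realloc(b, 7) -> b = 10; heap: [0-2 ALLOC][3-4 FREE][5-9 ALLOC][10-16 ALLOC][17-25 FREE]
Op 6: b = realloc(b, 4) -> b = 10; heap: [0-2 ALLOC][3-4 FREE][5-9 ALLOC][10-13 ALLOC][14-25 FREE]
Free blocks: [2 12] total_free=14 largest=12 -> 100*(14-12)/14 = 200/14 ≈ 14.286 -> rounds to 14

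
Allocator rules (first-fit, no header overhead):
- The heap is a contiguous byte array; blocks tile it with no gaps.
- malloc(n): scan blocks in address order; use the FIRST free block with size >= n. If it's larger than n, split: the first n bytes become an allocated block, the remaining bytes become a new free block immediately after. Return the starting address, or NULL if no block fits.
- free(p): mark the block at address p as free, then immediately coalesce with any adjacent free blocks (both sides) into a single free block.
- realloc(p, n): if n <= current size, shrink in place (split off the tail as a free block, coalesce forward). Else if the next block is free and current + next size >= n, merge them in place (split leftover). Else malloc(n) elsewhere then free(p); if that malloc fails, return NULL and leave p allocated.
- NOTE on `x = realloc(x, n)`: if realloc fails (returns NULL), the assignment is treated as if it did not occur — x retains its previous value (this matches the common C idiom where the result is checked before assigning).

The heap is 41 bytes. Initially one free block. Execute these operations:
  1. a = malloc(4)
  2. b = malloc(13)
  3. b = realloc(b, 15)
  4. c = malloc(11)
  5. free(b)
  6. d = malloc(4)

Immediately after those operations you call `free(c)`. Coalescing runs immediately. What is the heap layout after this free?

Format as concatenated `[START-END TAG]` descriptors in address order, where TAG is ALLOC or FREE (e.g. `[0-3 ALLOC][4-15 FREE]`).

Op 1: a = malloc(4) -> a = 0; heap: [0-3 ALLOC][4-40 FREE]
Op 2: b = malloc(13) -> b = 4; heap: [0-3 ALLOC][4-16 ALLOC][17-40 FREE]
Op 3: b = realloc(b, 15) -> b = 4; heap: [0-3 ALLOC][4-18 ALLOC][19-40 FREE]
Op 4: c = malloc(11) -> c = 19; heap: [0-3 ALLOC][4-18 ALLOC][19-29 ALLOC][30-40 FREE]
Op 5: free(b) -> (freed b); heap: [0-3 ALLOC][4-18 FREE][19-29 ALLOC][30-40 FREE]
Op 6: d = malloc(4) -> d = 4; heap: [0-3 ALLOC][4-7 ALLOC][8-18 FREE][19-29 ALLOC][30-40 FREE]
free(c): c = 19 -> block [19-29 ALLOC]; mark free, coalesce with adjacent free neighbors -> [0-3 ALLOC][4-7 ALLOC][8-40 FREE]

Answer: [0-3 ALLOC][4-7 ALLOC][8-40 FREE]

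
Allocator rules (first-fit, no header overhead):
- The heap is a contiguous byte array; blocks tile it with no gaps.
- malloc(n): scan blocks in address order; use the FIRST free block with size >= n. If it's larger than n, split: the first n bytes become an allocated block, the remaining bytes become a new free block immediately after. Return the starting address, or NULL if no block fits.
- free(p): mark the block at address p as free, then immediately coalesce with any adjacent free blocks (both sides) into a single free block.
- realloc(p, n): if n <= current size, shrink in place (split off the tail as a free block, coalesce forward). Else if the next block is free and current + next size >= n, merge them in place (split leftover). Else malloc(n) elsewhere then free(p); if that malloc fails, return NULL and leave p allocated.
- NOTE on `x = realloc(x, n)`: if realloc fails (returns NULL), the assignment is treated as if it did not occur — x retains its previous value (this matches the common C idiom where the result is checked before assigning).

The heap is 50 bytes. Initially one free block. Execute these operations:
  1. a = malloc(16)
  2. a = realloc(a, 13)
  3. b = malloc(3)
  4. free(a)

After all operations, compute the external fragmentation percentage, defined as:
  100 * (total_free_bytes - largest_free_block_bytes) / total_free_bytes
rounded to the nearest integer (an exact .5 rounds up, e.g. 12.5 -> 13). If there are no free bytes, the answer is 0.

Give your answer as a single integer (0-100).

Answer: 28

Derivation:
Op 1: a = malloc(16) -> a = 0; heap: [0-15 ALLOC][16-49 FREE]
Op 2: a = realloc(a, 13) -> a = 0; heap: [0-12 ALLOC][13-49 FREE]
Op 3: b = malloc(3) -> b = 13; heap: [0-12 ALLOC][13-15 ALLOC][16-49 FREE]
Op 4: free(a) -> (freed a); heap: [0-12 FREE][13-15 ALLOC][16-49 FREE]
Free blocks: [13 34] total_free=47 largest=34 -> 100*(47-34)/47 = 1300/47 ≈ 27.660 -> rounds to 28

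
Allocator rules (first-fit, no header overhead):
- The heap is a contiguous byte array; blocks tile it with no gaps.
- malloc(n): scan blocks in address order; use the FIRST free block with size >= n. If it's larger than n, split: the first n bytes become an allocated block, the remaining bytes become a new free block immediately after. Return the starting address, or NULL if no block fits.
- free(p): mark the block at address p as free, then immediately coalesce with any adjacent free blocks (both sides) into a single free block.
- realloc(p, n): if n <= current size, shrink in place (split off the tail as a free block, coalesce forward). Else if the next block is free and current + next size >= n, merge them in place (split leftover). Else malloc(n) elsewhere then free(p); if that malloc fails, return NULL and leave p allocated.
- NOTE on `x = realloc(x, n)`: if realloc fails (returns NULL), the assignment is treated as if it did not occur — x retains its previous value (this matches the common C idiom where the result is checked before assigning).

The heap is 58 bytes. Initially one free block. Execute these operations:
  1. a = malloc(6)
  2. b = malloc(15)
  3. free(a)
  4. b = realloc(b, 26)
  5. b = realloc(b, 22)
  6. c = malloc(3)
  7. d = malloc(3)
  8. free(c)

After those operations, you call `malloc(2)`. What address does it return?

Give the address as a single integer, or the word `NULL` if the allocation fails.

Op 1: a = malloc(6) -> a = 0; heap: [0-5 ALLOC][6-57 FREE]
Op 2: b = malloc(15) -> b = 6; heap: [0-5 ALLOC][6-20 ALLOC][21-57 FREE]
Op 3: free(a) -> (freed a); heap: [0-5 FREE][6-20 ALLOC][21-57 FREE]
Op 4: b = realloc(b, 26) -> b = 6; heap: [0-5 FREE][6-31 ALLOC][32-57 FREE]
Op 5: b = realloc(b, 22) -> b = 6; heap: [0-5 FREE][6-27 ALLOC][28-57 FREE]
Op 6: c = malloc(3) -> c = 0; heap: [0-2 ALLOC][3-5 FREE][6-27 ALLOC][28-57 FREE]
Op 7: d = malloc(3) -> d = 3; heap: [0-2 ALLOC][3-5 ALLOC][6-27 ALLOC][28-57 FREE]
Op 8: free(c) -> (freed c); heap: [0-2 FREE][3-5 ALLOC][6-27 ALLOC][28-57 FREE]
malloc(2): first-fit scan over [0-2 FREE][3-5 ALLOC][6-27 ALLOC][28-57 FREE] -> 0

Answer: 0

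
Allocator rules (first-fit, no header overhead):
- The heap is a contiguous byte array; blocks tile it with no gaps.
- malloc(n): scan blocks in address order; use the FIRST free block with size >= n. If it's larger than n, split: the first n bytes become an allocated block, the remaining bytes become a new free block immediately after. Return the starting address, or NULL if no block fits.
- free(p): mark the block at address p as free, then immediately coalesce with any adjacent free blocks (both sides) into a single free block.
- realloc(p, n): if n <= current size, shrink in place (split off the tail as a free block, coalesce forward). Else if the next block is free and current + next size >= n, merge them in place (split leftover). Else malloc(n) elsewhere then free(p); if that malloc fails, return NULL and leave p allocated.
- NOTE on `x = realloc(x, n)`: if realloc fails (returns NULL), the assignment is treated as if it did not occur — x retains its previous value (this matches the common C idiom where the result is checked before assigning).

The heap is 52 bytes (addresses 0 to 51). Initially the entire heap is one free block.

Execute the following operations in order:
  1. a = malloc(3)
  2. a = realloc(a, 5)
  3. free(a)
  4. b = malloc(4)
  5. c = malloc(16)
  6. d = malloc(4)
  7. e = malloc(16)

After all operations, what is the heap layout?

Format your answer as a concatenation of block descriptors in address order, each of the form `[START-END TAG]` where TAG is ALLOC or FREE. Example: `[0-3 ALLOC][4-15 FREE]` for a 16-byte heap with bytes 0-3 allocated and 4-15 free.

Op 1: a = malloc(3) -> a = 0; heap: [0-2 ALLOC][3-51 FREE]
Op 2: a = realloc(a, 5) -> a = 0; heap: [0-4 ALLOC][5-51 FREE]
Op 3: free(a) -> (freed a); heap: [0-51 FREE]
Op 4: b = malloc(4) -> b = 0; heap: [0-3 ALLOC][4-51 FREE]
Op 5: c = malloc(16) -> c = 4; heap: [0-3 ALLOC][4-19 ALLOC][20-51 FREE]
Op 6: d = malloc(4) -> d = 20; heap: [0-3 ALLOC][4-19 ALLOC][20-23 ALLOC][24-51 FREE]
Op 7: e = malloc(16) -> e = 24; heap: [0-3 ALLOC][4-19 ALLOC][20-23 ALLOC][24-39 ALLOC][40-51 FREE]

Answer: [0-3 ALLOC][4-19 ALLOC][20-23 ALLOC][24-39 ALLOC][40-51 FREE]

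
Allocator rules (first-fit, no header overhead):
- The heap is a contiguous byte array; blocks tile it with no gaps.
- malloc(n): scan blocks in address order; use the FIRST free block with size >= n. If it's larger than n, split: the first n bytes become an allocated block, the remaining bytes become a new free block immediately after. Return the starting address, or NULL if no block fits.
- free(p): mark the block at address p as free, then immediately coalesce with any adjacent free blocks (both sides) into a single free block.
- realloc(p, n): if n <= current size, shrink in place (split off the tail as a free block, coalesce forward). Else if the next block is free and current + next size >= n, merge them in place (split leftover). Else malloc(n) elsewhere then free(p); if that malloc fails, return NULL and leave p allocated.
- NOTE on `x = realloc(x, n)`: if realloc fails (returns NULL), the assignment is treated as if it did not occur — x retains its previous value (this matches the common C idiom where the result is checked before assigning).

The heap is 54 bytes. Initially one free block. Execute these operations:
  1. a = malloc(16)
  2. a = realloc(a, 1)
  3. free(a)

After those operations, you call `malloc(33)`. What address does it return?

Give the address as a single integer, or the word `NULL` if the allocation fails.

Answer: 0

Derivation:
Op 1: a = malloc(16) -> a = 0; heap: [0-15 ALLOC][16-53 FREE]
Op 2: a = realloc(a, 1) -> a = 0; heap: [0-0 ALLOC][1-53 FREE]
Op 3: free(a) -> (freed a); heap: [0-53 FREE]
malloc(33): first-fit scan over [0-53 FREE] -> 0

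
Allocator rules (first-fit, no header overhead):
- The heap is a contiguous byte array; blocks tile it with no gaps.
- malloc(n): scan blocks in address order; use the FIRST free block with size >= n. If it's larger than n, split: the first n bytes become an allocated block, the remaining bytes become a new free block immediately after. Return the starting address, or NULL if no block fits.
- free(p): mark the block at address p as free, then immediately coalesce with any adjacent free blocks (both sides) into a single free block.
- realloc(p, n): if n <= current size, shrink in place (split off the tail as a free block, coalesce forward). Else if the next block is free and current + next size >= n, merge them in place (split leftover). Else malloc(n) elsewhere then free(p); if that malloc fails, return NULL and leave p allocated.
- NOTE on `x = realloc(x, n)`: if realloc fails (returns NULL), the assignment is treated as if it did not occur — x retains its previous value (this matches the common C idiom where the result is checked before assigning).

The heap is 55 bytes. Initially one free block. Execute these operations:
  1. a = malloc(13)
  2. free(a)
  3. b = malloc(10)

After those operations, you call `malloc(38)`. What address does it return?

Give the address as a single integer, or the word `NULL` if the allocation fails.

Answer: 10

Derivation:
Op 1: a = malloc(13) -> a = 0; heap: [0-12 ALLOC][13-54 FREE]
Op 2: free(a) -> (freed a); heap: [0-54 FREE]
Op 3: b = malloc(10) -> b = 0; heap: [0-9 ALLOC][10-54 FREE]
malloc(38): first-fit scan over [0-9 ALLOC][10-54 FREE] -> 10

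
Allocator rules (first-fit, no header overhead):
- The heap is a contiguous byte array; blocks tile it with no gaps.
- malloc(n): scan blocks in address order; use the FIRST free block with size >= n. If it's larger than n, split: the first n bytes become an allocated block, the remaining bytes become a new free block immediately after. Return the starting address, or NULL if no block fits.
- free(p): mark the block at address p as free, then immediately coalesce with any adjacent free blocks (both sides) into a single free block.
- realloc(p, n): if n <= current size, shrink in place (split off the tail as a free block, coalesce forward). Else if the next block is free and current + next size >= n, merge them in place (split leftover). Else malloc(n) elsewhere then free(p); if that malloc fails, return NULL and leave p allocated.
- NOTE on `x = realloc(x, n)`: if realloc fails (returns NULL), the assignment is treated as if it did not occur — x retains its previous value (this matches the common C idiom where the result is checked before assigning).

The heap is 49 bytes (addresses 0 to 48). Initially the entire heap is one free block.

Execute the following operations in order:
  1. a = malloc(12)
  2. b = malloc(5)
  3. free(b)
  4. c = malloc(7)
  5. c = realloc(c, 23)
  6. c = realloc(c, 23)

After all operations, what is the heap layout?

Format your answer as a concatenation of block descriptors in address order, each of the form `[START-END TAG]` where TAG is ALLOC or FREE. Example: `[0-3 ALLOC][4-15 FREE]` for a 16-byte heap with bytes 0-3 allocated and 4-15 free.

Op 1: a = malloc(12) -> a = 0; heap: [0-11 ALLOC][12-48 FREE]
Op 2: b = malloc(5) -> b = 12; heap: [0-11 ALLOC][12-16 ALLOC][17-48 FREE]
Op 3: free(b) -> (freed b); heap: [0-11 ALLOC][12-48 FREE]
Op 4: c = malloc(7) -> c = 12; heap: [0-11 ALLOC][12-18 ALLOC][19-48 FREE]
Op 5: c = realloc(c, 23) -> c = 12; heap: [0-11 ALLOC][12-34 ALLOC][35-48 FREE]
Op 6: c = realloc(c, 23) -> c = 12; heap: [0-11 ALLOC][12-34 ALLOC][35-48 FREE]

Answer: [0-11 ALLOC][12-34 ALLOC][35-48 FREE]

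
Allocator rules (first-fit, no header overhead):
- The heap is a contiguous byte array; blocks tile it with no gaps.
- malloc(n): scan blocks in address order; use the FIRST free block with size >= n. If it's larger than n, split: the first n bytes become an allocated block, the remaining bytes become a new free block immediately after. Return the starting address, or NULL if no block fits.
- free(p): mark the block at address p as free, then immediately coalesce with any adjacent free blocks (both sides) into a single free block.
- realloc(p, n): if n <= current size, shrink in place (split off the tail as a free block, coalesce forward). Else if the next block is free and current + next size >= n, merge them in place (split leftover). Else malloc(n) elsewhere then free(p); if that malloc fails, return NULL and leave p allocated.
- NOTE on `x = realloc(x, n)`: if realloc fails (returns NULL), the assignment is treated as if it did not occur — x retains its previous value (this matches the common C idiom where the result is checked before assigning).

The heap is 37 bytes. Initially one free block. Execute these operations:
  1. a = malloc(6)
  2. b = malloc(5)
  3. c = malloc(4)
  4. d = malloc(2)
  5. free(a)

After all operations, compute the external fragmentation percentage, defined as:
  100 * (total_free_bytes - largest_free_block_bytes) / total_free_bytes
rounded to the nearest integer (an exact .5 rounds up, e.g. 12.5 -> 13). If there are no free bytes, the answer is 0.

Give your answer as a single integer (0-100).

Answer: 23

Derivation:
Op 1: a = malloc(6) -> a = 0; heap: [0-5 ALLOC][6-36 FREE]
Op 2: b = malloc(5) -> b = 6; heap: [0-5 ALLOC][6-10 ALLOC][11-36 FREE]
Op 3: c = malloc(4) -> c = 11; heap: [0-5 ALLOC][6-10 ALLOC][11-14 ALLOC][15-36 FREE]
Op 4: d = malloc(2) -> d = 15; heap: [0-5 ALLOC][6-10 ALLOC][11-14 ALLOC][15-16 ALLOC][17-36 FREE]
Op 5: free(a) -> (freed a); heap: [0-5 FREE][6-10 ALLOC][11-14 ALLOC][15-16 ALLOC][17-36 FREE]
Free blocks: [6 20] total_free=26 largest=20 -> 100*(26-20)/26 = 600/26 ≈ 23.077 -> rounds to 23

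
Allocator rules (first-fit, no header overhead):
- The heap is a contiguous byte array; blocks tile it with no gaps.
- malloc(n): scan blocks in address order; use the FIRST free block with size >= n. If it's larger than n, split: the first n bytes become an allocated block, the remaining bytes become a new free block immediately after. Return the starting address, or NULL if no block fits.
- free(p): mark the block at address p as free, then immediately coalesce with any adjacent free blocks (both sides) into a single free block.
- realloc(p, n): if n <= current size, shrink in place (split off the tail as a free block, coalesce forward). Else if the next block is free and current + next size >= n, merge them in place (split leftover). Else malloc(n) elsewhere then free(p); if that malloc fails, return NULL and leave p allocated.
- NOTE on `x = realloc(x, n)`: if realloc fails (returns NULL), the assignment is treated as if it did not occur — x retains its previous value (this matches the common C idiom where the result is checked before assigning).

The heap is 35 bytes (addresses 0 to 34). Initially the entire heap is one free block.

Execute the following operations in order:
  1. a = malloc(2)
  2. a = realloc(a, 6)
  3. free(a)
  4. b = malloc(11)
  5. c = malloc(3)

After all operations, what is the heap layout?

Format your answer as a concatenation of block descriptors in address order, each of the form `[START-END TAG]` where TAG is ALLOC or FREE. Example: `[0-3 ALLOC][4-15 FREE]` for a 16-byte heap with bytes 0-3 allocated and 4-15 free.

Op 1: a = malloc(2) -> a = 0; heap: [0-1 ALLOC][2-34 FREE]
Op 2: a = realloc(a, 6) -> a = 0; heap: [0-5 ALLOC][6-34 FREE]
Op 3: free(a) -> (freed a); heap: [0-34 FREE]
Op 4: b = malloc(11) -> b = 0; heap: [0-10 ALLOC][11-34 FREE]
Op 5: c = malloc(3) -> c = 11; heap: [0-10 ALLOC][11-13 ALLOC][14-34 FREE]

Answer: [0-10 ALLOC][11-13 ALLOC][14-34 FREE]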